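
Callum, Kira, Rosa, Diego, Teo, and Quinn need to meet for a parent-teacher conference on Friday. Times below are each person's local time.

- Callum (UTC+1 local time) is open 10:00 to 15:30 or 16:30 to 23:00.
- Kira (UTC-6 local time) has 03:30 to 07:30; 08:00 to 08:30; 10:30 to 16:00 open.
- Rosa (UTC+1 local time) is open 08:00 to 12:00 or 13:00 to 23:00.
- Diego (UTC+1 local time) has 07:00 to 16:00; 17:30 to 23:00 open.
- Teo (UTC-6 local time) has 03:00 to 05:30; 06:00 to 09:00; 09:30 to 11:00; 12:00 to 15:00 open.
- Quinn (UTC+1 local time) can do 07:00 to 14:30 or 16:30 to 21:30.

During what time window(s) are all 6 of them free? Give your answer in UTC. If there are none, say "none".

09:30-11:00, 12:00-13:30, 16:30-17:00, 18:00-20:30

Callum in UTC: 09:00-14:30, 15:30-22:00 (subtract 1h to convert from UTC+1).
Kira in UTC: 09:30-13:30, 14:00-14:30, 16:30-22:00 (add 6h to convert from UTC-6).
Rosa in UTC: 07:00-11:00, 12:00-22:00 (subtract 1h to convert from UTC+1).
Diego in UTC: 06:00-15:00, 16:30-22:00 (subtract 1h to convert from UTC+1).
Teo in UTC: 09:00-11:30, 12:00-15:00, 15:30-17:00, 18:00-21:00 (add 6h to convert from UTC-6).
Quinn in UTC: 06:00-13:30, 15:30-20:30 (subtract 1h to convert from UTC+1).
Callum ∩ Kira: 09:30-13:30, 14:00-14:30, 16:30-22:00.
Callum ∩ Kira ∩ Rosa: 09:30-11:00, 12:00-13:30, 14:00-14:30, 16:30-22:00.
Callum ∩ Kira ∩ Rosa ∩ Diego: 09:30-11:00, 12:00-13:30, 14:00-14:30, 16:30-22:00.
Callum ∩ Kira ∩ Rosa ∩ Diego ∩ Teo: 09:30-11:00, 12:00-13:30, 14:00-14:30, 16:30-17:00, 18:00-21:00.
Callum ∩ Kira ∩ Rosa ∩ Diego ∩ Teo ∩ Quinn: 09:30-11:00, 12:00-13:30, 16:30-17:00, 18:00-20:30.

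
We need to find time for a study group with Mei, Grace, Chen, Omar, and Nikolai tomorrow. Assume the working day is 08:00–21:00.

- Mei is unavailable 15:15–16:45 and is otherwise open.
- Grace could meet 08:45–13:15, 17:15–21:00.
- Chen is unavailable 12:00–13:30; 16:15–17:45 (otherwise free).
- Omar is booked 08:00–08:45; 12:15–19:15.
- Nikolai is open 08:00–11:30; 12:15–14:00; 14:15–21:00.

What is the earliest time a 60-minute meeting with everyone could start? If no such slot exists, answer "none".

Mei free: 08:00-15:15, 16:45-21:00 (invert busy blocks within the working day).
Grace free: 08:45-13:15, 17:15-21:00.
Chen free: 08:00-12:00, 13:30-16:15, 17:45-21:00 (invert busy blocks within the working day).
Omar free: 08:45-12:15, 19:15-21:00 (invert busy blocks within the working day).
Nikolai free: 08:00-11:30, 12:15-14:00, 14:15-21:00.
Mei ∩ Grace: 08:45-13:15, 17:15-21:00.
Mei ∩ Grace ∩ Chen: 08:45-12:00, 17:45-21:00.
Mei ∩ Grace ∩ Chen ∩ Omar: 08:45-12:00, 19:15-21:00.
Mei ∩ Grace ∩ Chen ∩ Omar ∩ Nikolai: 08:45-11:30, 19:15-21:00.
The first common window of at least 60 minutes is 08:45-11:30, so the earliest start is 08:45.

08:45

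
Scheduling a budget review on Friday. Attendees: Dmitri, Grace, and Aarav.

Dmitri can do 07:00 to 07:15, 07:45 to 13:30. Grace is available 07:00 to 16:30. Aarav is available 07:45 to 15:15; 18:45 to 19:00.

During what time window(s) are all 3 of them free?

07:45-13:30

Dmitri ∩ Grace: 07:00-07:15, 07:45-13:30.
Dmitri ∩ Grace ∩ Aarav: 07:45-13:30.
So the common availability across everyone is 07:45-13:30.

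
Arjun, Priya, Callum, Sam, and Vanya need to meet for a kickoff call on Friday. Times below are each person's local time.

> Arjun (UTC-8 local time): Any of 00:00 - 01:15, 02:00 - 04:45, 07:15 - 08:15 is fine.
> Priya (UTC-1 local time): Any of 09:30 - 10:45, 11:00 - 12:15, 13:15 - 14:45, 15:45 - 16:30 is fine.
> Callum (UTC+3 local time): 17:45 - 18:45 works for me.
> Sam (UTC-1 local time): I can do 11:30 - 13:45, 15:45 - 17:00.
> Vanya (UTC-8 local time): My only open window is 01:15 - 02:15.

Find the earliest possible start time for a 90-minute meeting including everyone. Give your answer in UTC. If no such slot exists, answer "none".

none

Arjun in UTC: 08:00-09:15, 10:00-12:45, 15:15-16:15 (add 8h to convert from UTC-8).
Priya in UTC: 10:30-11:45, 12:00-13:15, 14:15-15:45, 16:45-17:30 (add 1h to convert from UTC-1).
Callum in UTC: 14:45-15:45 (subtract 3h to convert from UTC+3).
Sam in UTC: 12:30-14:45, 16:45-18:00 (add 1h to convert from UTC-1).
Vanya in UTC: 09:15-10:15 (add 8h to convert from UTC-8).
Arjun ∩ Priya: 10:30-11:45, 12:00-12:45, 15:15-15:45.
Arjun ∩ Priya ∩ Callum: 15:15-15:45.
Arjun ∩ Priya ∩ Callum ∩ Sam: ∅.
Arjun ∩ Priya ∩ Callum ∩ Sam ∩ Vanya: ∅.
There is no time when everyone is free.
No common window is at least 90 minutes long.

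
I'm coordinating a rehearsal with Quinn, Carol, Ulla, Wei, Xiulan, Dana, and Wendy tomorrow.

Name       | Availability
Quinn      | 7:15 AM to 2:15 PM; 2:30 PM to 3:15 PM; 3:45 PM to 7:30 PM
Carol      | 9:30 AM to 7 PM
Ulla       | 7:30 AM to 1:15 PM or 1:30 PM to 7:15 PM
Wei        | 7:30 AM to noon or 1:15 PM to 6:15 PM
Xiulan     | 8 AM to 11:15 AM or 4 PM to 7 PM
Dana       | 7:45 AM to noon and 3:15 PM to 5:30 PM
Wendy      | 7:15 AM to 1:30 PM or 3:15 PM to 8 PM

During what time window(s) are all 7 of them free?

Quinn ∩ Carol: 09:30-14:15, 14:30-15:15, 15:45-19:00.
Quinn ∩ Carol ∩ Ulla: 09:30-13:15, 13:30-14:15, 14:30-15:15, 15:45-19:00.
Quinn ∩ Carol ∩ Ulla ∩ Wei: 09:30-12:00, 13:30-14:15, 14:30-15:15, 15:45-18:15.
Quinn ∩ Carol ∩ Ulla ∩ Wei ∩ Xiulan: 09:30-11:15, 16:00-18:15.
Quinn ∩ Carol ∩ Ulla ∩ Wei ∩ Xiulan ∩ Dana: 09:30-11:15, 16:00-17:30.
Quinn ∩ Carol ∩ Ulla ∩ Wei ∩ Xiulan ∩ Dana ∩ Wendy: 09:30-11:15, 16:00-17:30.

09:30-11:15, 16:00-17:30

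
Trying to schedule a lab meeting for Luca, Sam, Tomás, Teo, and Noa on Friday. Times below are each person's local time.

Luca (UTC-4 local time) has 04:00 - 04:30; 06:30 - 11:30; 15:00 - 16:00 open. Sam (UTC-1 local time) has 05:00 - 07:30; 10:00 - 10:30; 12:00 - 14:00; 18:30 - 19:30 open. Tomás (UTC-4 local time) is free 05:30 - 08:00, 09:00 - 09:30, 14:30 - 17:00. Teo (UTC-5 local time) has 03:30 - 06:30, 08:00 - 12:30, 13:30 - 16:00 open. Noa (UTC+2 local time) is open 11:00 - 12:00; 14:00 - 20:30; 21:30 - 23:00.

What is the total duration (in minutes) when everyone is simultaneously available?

Luca in UTC: 08:00-08:30, 10:30-15:30, 19:00-20:00 (add 4h to convert from UTC-4).
Sam in UTC: 06:00-08:30, 11:00-11:30, 13:00-15:00, 19:30-20:30 (add 1h to convert from UTC-1).
Tomás in UTC: 09:30-12:00, 13:00-13:30, 18:30-21:00 (add 4h to convert from UTC-4).
Teo in UTC: 08:30-11:30, 13:00-17:30, 18:30-21:00 (add 5h to convert from UTC-5).
Noa in UTC: 09:00-10:00, 12:00-18:30, 19:30-21:00 (subtract 2h to convert from UTC+2).
Luca ∩ Sam: 08:00-08:30, 11:00-11:30, 13:00-15:00, 19:30-20:00.
Luca ∩ Sam ∩ Tomás: 11:00-11:30, 13:00-13:30, 19:30-20:00.
Luca ∩ Sam ∩ Tomás ∩ Teo: 11:00-11:30, 13:00-13:30, 19:30-20:00.
Luca ∩ Sam ∩ Tomás ∩ Teo ∩ Noa: 13:00-13:30, 19:30-20:00.
Summing the common windows: 30 + 30 = 60 minutes.

60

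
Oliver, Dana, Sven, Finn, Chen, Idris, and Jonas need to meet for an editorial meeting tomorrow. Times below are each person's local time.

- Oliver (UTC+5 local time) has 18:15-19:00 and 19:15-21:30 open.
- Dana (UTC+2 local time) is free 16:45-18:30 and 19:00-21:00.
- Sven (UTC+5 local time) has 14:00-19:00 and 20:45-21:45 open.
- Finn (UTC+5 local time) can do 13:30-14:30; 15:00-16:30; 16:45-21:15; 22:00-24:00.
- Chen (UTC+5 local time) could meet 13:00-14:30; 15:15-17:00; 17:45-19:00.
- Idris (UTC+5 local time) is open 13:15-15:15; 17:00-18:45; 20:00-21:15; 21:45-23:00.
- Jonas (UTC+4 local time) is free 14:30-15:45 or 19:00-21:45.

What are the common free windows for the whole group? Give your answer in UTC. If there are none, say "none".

Oliver in UTC: 13:15-14:00, 14:15-16:30 (subtract 5h to convert from UTC+5).
Dana in UTC: 14:45-16:30, 17:00-19:00 (subtract 2h to convert from UTC+2).
Sven in UTC: 09:00-14:00, 15:45-16:45 (subtract 5h to convert from UTC+5).
Finn in UTC: 08:30-09:30, 10:00-11:30, 11:45-16:15, 17:00-19:00 (subtract 5h to convert from UTC+5).
Chen in UTC: 08:00-09:30, 10:15-12:00, 12:45-14:00 (subtract 5h to convert from UTC+5).
Idris in UTC: 08:15-10:15, 12:00-13:45, 15:00-16:15, 16:45-18:00 (subtract 5h to convert from UTC+5).
Jonas in UTC: 10:30-11:45, 15:00-17:45 (subtract 4h to convert from UTC+4).
Oliver ∩ Dana: 14:45-16:30.
Oliver ∩ Dana ∩ Sven: 15:45-16:30.
Oliver ∩ Dana ∩ Sven ∩ Finn: 15:45-16:15.
Oliver ∩ Dana ∩ Sven ∩ Finn ∩ Chen: ∅.
Oliver ∩ Dana ∩ Sven ∩ Finn ∩ Chen ∩ Idris: ∅.
Oliver ∩ Dana ∩ Sven ∩ Finn ∩ Chen ∩ Idris ∩ Jonas: ∅.
There is no time when everyone is free.

none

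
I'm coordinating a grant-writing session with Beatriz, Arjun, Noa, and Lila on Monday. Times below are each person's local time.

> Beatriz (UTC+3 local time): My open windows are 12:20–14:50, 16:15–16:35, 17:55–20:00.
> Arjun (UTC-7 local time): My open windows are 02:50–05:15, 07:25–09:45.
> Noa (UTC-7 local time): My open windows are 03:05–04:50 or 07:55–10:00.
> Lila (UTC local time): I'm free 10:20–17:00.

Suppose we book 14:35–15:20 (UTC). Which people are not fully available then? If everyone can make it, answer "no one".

Beatriz in UTC: 09:20-11:50, 13:15-13:35, 14:55-17:00 (subtract 3h to convert from UTC+3).
Arjun in UTC: 09:50-12:15, 14:25-16:45 (add 7h to convert from UTC-7).
Noa in UTC: 10:05-11:50, 14:55-17:00 (add 7h to convert from UTC-7).
Lila in UTC: 10:20-17:00.
Beatriz: not fully free for 14:35-15:20. Arjun: free for 14:35-15:20. Noa: not fully free for 14:35-15:20. Lila: free for 14:35-15:20.

Beatriz, Noa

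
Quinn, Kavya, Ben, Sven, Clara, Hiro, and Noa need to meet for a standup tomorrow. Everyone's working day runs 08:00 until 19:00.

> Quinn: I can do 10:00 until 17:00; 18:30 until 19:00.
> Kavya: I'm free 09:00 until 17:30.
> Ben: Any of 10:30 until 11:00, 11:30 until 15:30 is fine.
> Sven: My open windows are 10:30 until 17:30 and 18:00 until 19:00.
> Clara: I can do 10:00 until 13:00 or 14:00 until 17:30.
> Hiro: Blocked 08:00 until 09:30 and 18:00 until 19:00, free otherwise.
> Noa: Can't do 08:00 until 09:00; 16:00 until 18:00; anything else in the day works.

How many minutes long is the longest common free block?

Quinn free: 10:00-17:00, 18:30-19:00.
Kavya free: 09:00-17:30.
Ben free: 10:30-11:00, 11:30-15:30.
Sven free: 10:30-17:30, 18:00-19:00.
Clara free: 10:00-13:00, 14:00-17:30.
Hiro free: 09:30-18:00 (invert busy blocks within the working day).
Noa free: 09:00-16:00, 18:00-19:00 (invert busy blocks within the working day).
Quinn ∩ Kavya: 10:00-17:00.
Quinn ∩ Kavya ∩ Ben: 10:30-11:00, 11:30-15:30.
Quinn ∩ Kavya ∩ Ben ∩ Sven: 10:30-11:00, 11:30-15:30.
Quinn ∩ Kavya ∩ Ben ∩ Sven ∩ Clara: 10:30-11:00, 11:30-13:00, 14:00-15:30.
Quinn ∩ Kavya ∩ Ben ∩ Sven ∩ Clara ∩ Hiro: 10:30-11:00, 11:30-13:00, 14:00-15:30.
Quinn ∩ Kavya ∩ Ben ∩ Sven ∩ Clara ∩ Hiro ∩ Noa: 10:30-11:00, 11:30-13:00, 14:00-15:30.
So the common availability across everyone is 10:30-11:00, 11:30-13:00, 14:00-15:30.
The longest is 11:30-13:00 at 90 minutes.

90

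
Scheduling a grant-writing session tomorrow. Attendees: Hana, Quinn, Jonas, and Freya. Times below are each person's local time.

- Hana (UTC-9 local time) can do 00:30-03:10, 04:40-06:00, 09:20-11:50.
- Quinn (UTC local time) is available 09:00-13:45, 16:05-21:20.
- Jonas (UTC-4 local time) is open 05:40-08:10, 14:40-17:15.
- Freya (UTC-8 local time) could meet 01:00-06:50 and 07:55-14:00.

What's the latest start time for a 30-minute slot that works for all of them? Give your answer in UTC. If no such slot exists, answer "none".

20:20

Hana in UTC: 09:30-12:10, 13:40-15:00, 18:20-20:50 (add 9h to convert from UTC-9).
Quinn in UTC: 09:00-13:45, 16:05-21:20.
Jonas in UTC: 09:40-12:10, 18:40-21:15 (add 4h to convert from UTC-4).
Freya in UTC: 09:00-14:50, 15:55-22:00 (add 8h to convert from UTC-8).
Hana ∩ Quinn: 09:30-12:10, 13:40-13:45, 18:20-20:50.
Hana ∩ Quinn ∩ Jonas: 09:40-12:10, 18:40-20:50.
Hana ∩ Quinn ∩ Jonas ∩ Freya: 09:40-12:10, 18:40-20:50.
The last common window of at least 30 minutes is 18:40-20:50; a 30-minute meeting can start as late as 20:20 and still end by 20:50.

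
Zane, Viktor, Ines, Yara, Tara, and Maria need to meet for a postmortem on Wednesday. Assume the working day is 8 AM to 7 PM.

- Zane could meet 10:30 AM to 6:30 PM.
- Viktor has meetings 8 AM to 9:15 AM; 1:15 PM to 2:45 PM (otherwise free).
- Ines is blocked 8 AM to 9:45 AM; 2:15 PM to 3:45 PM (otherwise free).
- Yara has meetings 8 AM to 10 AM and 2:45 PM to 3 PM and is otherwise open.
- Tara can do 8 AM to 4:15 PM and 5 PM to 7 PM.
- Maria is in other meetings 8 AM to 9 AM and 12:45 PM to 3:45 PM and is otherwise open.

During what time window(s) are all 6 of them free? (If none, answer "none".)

10:30-12:45, 15:45-16:15, 17:00-18:30

Zane free: 10:30-18:30.
Viktor free: 09:15-13:15, 14:45-19:00 (invert busy blocks within the working day).
Ines free: 09:45-14:15, 15:45-19:00 (invert busy blocks within the working day).
Yara free: 10:00-14:45, 15:00-19:00 (invert busy blocks within the working day).
Tara free: 08:00-16:15, 17:00-19:00.
Maria free: 09:00-12:45, 15:45-19:00 (invert busy blocks within the working day).
Zane ∩ Viktor: 10:30-13:15, 14:45-18:30.
Zane ∩ Viktor ∩ Ines: 10:30-13:15, 15:45-18:30.
Zane ∩ Viktor ∩ Ines ∩ Yara: 10:30-13:15, 15:45-18:30.
Zane ∩ Viktor ∩ Ines ∩ Yara ∩ Tara: 10:30-13:15, 15:45-16:15, 17:00-18:30.
Zane ∩ Viktor ∩ Ines ∩ Yara ∩ Tara ∩ Maria: 10:30-12:45, 15:45-16:15, 17:00-18:30.
So the common availability across everyone is 10:30-12:45, 15:45-16:15, 17:00-18:30.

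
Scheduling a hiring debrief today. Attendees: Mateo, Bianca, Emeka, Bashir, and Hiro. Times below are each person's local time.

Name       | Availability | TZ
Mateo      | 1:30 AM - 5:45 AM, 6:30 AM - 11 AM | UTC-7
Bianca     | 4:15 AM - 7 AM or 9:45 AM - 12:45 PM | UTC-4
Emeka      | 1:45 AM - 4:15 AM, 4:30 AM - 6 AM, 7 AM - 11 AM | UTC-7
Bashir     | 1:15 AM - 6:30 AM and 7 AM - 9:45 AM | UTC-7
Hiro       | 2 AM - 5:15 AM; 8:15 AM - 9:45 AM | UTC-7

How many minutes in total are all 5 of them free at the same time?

Mateo in UTC: 08:30-12:45, 13:30-18:00 (add 7h to convert from UTC-7).
Bianca in UTC: 08:15-11:00, 13:45-16:45 (add 4h to convert from UTC-4).
Emeka in UTC: 08:45-11:15, 11:30-13:00, 14:00-18:00 (add 7h to convert from UTC-7).
Bashir in UTC: 08:15-13:30, 14:00-16:45 (add 7h to convert from UTC-7).
Hiro in UTC: 09:00-12:15, 15:15-16:45 (add 7h to convert from UTC-7).
Mateo ∩ Bianca: 08:30-11:00, 13:45-16:45.
Mateo ∩ Bianca ∩ Emeka: 08:45-11:00, 14:00-16:45.
Mateo ∩ Bianca ∩ Emeka ∩ Bashir: 08:45-11:00, 14:00-16:45.
Mateo ∩ Bianca ∩ Emeka ∩ Bashir ∩ Hiro: 09:00-11:00, 15:15-16:45.
So the common availability across everyone is 09:00-11:00, 15:15-16:45.
Summing the common windows: 120 + 90 = 210 minutes.

210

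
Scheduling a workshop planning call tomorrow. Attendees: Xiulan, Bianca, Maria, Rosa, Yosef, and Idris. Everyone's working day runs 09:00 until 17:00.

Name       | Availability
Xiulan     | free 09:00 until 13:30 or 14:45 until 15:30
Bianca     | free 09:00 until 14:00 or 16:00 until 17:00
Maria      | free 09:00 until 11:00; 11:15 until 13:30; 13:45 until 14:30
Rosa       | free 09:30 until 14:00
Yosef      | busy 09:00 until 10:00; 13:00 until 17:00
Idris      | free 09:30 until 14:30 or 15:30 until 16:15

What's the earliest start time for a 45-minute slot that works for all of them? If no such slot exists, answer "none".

10:00

Xiulan free: 09:00-13:30, 14:45-15:30.
Bianca free: 09:00-14:00, 16:00-17:00.
Maria free: 09:00-11:00, 11:15-13:30, 13:45-14:30.
Rosa free: 09:30-14:00.
Yosef free: 10:00-13:00 (invert busy blocks within the working day).
Idris free: 09:30-14:30, 15:30-16:15.
Xiulan ∩ Bianca: 09:00-13:30.
Xiulan ∩ Bianca ∩ Maria: 09:00-11:00, 11:15-13:30.
Xiulan ∩ Bianca ∩ Maria ∩ Rosa: 09:30-11:00, 11:15-13:30.
Xiulan ∩ Bianca ∩ Maria ∩ Rosa ∩ Yosef: 10:00-11:00, 11:15-13:00.
Xiulan ∩ Bianca ∩ Maria ∩ Rosa ∩ Yosef ∩ Idris: 10:00-11:00, 11:15-13:00.
So the common availability across everyone is 10:00-11:00, 11:15-13:00.
The first common window of at least 45 minutes is 10:00-11:00, so the earliest start is 10:00.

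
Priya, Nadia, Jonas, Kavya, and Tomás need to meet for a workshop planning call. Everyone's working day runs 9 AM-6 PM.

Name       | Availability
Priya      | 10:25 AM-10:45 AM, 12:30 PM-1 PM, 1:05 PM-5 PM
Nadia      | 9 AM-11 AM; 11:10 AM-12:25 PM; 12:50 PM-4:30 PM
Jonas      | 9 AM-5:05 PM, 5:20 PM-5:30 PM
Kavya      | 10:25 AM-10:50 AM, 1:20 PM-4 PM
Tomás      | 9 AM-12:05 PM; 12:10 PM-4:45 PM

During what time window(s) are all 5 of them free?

10:25-10:45, 13:20-16:00

Priya ∩ Nadia: 10:25-10:45, 12:50-13:00, 13:05-16:30.
Priya ∩ Nadia ∩ Jonas: 10:25-10:45, 12:50-13:00, 13:05-16:30.
Priya ∩ Nadia ∩ Jonas ∩ Kavya: 10:25-10:45, 13:20-16:00.
Priya ∩ Nadia ∩ Jonas ∩ Kavya ∩ Tomás: 10:25-10:45, 13:20-16:00.
Those are the intersection windows.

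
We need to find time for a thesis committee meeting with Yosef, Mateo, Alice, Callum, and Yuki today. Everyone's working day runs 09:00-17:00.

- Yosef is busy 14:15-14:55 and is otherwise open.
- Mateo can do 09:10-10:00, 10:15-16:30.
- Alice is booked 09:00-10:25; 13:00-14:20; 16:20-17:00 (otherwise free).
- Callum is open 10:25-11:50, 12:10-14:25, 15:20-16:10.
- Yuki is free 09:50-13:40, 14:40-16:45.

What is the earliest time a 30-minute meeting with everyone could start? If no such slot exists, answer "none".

Yosef free: 09:00-14:15, 14:55-17:00 (invert busy blocks within the working day).
Mateo free: 09:10-10:00, 10:15-16:30.
Alice free: 10:25-13:00, 14:20-16:20 (invert busy blocks within the working day).
Callum free: 10:25-11:50, 12:10-14:25, 15:20-16:10.
Yuki free: 09:50-13:40, 14:40-16:45.
Yosef ∩ Mateo: 09:10-10:00, 10:15-14:15, 14:55-16:30.
Yosef ∩ Mateo ∩ Alice: 10:25-13:00, 14:55-16:20.
Yosef ∩ Mateo ∩ Alice ∩ Callum: 10:25-11:50, 12:10-13:00, 15:20-16:10.
Yosef ∩ Mateo ∩ Alice ∩ Callum ∩ Yuki: 10:25-11:50, 12:10-13:00, 15:20-16:10.
The first common window of at least 30 minutes is 10:25-11:50, so the earliest start is 10:25.

10:25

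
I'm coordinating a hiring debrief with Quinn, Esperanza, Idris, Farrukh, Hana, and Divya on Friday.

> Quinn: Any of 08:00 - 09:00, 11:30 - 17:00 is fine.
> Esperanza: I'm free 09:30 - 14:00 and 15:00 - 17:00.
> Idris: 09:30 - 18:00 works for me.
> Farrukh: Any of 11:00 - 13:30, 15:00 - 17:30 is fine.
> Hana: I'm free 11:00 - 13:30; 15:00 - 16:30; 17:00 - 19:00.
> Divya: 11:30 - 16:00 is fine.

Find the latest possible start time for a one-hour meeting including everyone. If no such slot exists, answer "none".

Quinn ∩ Esperanza: 11:30-14:00, 15:00-17:00.
Quinn ∩ Esperanza ∩ Idris: 11:30-14:00, 15:00-17:00.
Quinn ∩ Esperanza ∩ Idris ∩ Farrukh: 11:30-13:30, 15:00-17:00.
Quinn ∩ Esperanza ∩ Idris ∩ Farrukh ∩ Hana: 11:30-13:30, 15:00-16:30.
Quinn ∩ Esperanza ∩ Idris ∩ Farrukh ∩ Hana ∩ Divya: 11:30-13:30, 15:00-16:00.
The last common window of at least 60 minutes is 15:00-16:00; a 60-minute meeting can start as late as 15:00 and still end by 16:00.

15:00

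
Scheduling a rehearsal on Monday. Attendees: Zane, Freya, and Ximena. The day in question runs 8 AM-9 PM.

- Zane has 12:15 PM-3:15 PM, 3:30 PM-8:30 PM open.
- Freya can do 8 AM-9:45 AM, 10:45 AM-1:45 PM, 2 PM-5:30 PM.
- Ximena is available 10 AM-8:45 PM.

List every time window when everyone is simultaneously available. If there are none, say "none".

Zane ∩ Freya: 12:15-13:45, 14:00-15:15, 15:30-17:30.
Zane ∩ Freya ∩ Ximena: 12:15-13:45, 14:00-15:15, 15:30-17:30.

12:15-13:45, 14:00-15:15, 15:30-17:30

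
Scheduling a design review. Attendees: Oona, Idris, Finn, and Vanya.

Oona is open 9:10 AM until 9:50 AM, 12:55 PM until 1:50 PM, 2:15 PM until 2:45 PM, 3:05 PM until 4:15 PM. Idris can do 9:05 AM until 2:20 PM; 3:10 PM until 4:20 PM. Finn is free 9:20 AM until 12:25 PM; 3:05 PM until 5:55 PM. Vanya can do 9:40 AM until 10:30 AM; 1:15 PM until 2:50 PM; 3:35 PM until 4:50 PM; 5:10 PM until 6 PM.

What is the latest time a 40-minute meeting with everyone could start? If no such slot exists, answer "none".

15:35

Oona ∩ Idris: 09:10-09:50, 12:55-13:50, 14:15-14:20, 15:10-16:15.
Oona ∩ Idris ∩ Finn: 09:20-09:50, 15:10-16:15.
Oona ∩ Idris ∩ Finn ∩ Vanya: 09:40-09:50, 15:35-16:15.
The last common window of at least 40 minutes is 15:35-16:15; a 40-minute meeting can start as late as 15:35 and still end by 16:15.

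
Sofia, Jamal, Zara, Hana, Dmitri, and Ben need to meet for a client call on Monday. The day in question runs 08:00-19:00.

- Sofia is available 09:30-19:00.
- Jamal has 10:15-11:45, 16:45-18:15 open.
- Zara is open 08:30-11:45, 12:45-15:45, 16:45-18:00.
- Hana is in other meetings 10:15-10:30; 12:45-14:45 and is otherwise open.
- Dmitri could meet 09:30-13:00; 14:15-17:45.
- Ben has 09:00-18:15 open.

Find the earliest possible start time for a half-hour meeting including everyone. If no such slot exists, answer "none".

Sofia free: 09:30-19:00.
Jamal free: 10:15-11:45, 16:45-18:15.
Zara free: 08:30-11:45, 12:45-15:45, 16:45-18:00.
Hana free: 08:00-10:15, 10:30-12:45, 14:45-19:00 (invert busy blocks within the working day).
Dmitri free: 09:30-13:00, 14:15-17:45.
Ben free: 09:00-18:15.
Sofia ∩ Jamal: 10:15-11:45, 16:45-18:15.
Sofia ∩ Jamal ∩ Zara: 10:15-11:45, 16:45-18:00.
Sofia ∩ Jamal ∩ Zara ∩ Hana: 10:30-11:45, 16:45-18:00.
Sofia ∩ Jamal ∩ Zara ∩ Hana ∩ Dmitri: 10:30-11:45, 16:45-17:45.
Sofia ∩ Jamal ∩ Zara ∩ Hana ∩ Dmitri ∩ Ben: 10:30-11:45, 16:45-17:45.
So the common availability across everyone is 10:30-11:45, 16:45-17:45.
The first common window of at least 30 minutes is 10:30-11:45, so the earliest start is 10:30.

10:30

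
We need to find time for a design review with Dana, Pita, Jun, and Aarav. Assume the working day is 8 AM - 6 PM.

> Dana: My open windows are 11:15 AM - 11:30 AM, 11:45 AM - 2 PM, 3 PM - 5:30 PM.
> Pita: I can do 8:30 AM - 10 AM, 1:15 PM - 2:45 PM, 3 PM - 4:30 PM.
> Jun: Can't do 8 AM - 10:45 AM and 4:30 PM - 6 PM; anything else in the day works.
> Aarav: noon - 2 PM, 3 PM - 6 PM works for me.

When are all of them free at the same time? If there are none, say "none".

13:15-14:00, 15:00-16:30

Dana free: 11:15-11:30, 11:45-14:00, 15:00-17:30.
Pita free: 08:30-10:00, 13:15-14:45, 15:00-16:30.
Jun free: 10:45-16:30 (invert busy blocks within the working day).
Aarav free: 12:00-14:00, 15:00-18:00.
Dana ∩ Pita: 13:15-14:00, 15:00-16:30.
Dana ∩ Pita ∩ Jun: 13:15-14:00, 15:00-16:30.
Dana ∩ Pita ∩ Jun ∩ Aarav: 13:15-14:00, 15:00-16:30.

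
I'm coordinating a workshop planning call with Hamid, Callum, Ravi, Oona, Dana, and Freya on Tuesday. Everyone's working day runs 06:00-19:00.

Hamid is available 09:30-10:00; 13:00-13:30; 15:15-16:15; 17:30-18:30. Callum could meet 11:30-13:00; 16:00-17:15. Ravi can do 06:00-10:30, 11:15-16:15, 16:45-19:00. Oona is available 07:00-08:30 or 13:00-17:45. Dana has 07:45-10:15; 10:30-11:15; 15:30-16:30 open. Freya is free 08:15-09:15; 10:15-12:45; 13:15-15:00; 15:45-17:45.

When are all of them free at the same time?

Hamid ∩ Callum: 16:00-16:15.
Hamid ∩ Callum ∩ Ravi: 16:00-16:15.
Hamid ∩ Callum ∩ Ravi ∩ Oona: 16:00-16:15.
Hamid ∩ Callum ∩ Ravi ∩ Oona ∩ Dana: 16:00-16:15.
Hamid ∩ Callum ∩ Ravi ∩ Oona ∩ Dana ∩ Freya: 16:00-16:15.

16:00-16:15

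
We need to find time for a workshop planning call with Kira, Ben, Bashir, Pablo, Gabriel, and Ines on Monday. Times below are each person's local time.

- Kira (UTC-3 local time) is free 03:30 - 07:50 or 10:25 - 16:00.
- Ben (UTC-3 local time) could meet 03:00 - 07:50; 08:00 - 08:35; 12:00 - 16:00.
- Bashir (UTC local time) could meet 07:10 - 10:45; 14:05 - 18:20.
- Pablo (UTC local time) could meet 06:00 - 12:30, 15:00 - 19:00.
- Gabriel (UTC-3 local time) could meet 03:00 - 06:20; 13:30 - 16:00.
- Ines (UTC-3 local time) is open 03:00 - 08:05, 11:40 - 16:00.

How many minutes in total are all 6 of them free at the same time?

Kira in UTC: 06:30-10:50, 13:25-19:00 (add 3h to convert from UTC-3).
Ben in UTC: 06:00-10:50, 11:00-11:35, 15:00-19:00 (add 3h to convert from UTC-3).
Bashir in UTC: 07:10-10:45, 14:05-18:20.
Pablo in UTC: 06:00-12:30, 15:00-19:00.
Gabriel in UTC: 06:00-09:20, 16:30-19:00 (add 3h to convert from UTC-3).
Ines in UTC: 06:00-11:05, 14:40-19:00 (add 3h to convert from UTC-3).
Kira ∩ Ben: 06:30-10:50, 15:00-19:00.
Kira ∩ Ben ∩ Bashir: 07:10-10:45, 15:00-18:20.
Kira ∩ Ben ∩ Bashir ∩ Pablo: 07:10-10:45, 15:00-18:20.
Kira ∩ Ben ∩ Bashir ∩ Pablo ∩ Gabriel: 07:10-09:20, 16:30-18:20.
Kira ∩ Ben ∩ Bashir ∩ Pablo ∩ Gabriel ∩ Ines: 07:10-09:20, 16:30-18:20.
Summing the common windows: 130 + 110 = 240 minutes.

240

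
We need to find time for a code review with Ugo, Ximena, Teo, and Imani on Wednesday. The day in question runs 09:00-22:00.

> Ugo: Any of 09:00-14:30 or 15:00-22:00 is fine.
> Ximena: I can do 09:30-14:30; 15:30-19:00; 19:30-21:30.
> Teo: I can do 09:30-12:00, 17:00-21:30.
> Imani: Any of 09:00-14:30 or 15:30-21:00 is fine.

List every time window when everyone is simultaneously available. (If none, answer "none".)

Ugo ∩ Ximena: 09:30-14:30, 15:30-19:00, 19:30-21:30.
Ugo ∩ Ximena ∩ Teo: 09:30-12:00, 17:00-19:00, 19:30-21:30.
Ugo ∩ Ximena ∩ Teo ∩ Imani: 09:30-12:00, 17:00-19:00, 19:30-21:00.
So the common availability across everyone is 09:30-12:00, 17:00-19:00, 19:30-21:00.

09:30-12:00, 17:00-19:00, 19:30-21:00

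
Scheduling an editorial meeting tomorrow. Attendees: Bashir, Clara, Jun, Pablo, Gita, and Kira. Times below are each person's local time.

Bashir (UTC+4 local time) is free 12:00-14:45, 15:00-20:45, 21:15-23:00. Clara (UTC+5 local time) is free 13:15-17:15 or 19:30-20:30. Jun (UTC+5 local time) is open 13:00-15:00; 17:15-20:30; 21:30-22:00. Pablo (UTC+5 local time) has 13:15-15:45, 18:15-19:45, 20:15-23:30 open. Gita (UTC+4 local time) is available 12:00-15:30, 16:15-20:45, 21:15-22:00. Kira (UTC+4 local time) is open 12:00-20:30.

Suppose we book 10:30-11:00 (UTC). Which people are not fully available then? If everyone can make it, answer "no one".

Bashir, Jun, Pablo

Bashir in UTC: 08:00-10:45, 11:00-16:45, 17:15-19:00 (subtract 4h to convert from UTC+4).
Clara in UTC: 08:15-12:15, 14:30-15:30 (subtract 5h to convert from UTC+5).
Jun in UTC: 08:00-10:00, 12:15-15:30, 16:30-17:00 (subtract 5h to convert from UTC+5).
Pablo in UTC: 08:15-10:45, 13:15-14:45, 15:15-18:30 (subtract 5h to convert from UTC+5).
Gita in UTC: 08:00-11:30, 12:15-16:45, 17:15-18:00 (subtract 4h to convert from UTC+4).
Kira in UTC: 08:00-16:30 (subtract 4h to convert from UTC+4).
Bashir: not fully free for 10:30-11:00. Clara: free for 10:30-11:00. Jun: not fully free for 10:30-11:00. Pablo: not fully free for 10:30-11:00. Gita: free for 10:30-11:00. Kira: free for 10:30-11:00.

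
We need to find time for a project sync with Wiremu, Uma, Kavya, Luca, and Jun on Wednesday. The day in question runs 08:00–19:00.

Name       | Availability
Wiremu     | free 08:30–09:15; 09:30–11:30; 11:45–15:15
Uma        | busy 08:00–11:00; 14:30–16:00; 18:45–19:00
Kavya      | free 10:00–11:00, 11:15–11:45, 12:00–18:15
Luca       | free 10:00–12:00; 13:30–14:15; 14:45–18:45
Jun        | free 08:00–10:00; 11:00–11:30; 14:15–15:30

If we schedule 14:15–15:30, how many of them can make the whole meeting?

Wiremu free: 08:30-09:15, 09:30-11:30, 11:45-15:15.
Uma free: 11:00-14:30, 16:00-18:45 (invert busy blocks within the working day).
Kavya free: 10:00-11:00, 11:15-11:45, 12:00-18:15.
Luca free: 10:00-12:00, 13:30-14:15, 14:45-18:45.
Jun free: 08:00-10:00, 11:00-11:30, 14:15-15:30.
Kavya and Jun can make the full 14:15-15:30 slot — that's 2.

2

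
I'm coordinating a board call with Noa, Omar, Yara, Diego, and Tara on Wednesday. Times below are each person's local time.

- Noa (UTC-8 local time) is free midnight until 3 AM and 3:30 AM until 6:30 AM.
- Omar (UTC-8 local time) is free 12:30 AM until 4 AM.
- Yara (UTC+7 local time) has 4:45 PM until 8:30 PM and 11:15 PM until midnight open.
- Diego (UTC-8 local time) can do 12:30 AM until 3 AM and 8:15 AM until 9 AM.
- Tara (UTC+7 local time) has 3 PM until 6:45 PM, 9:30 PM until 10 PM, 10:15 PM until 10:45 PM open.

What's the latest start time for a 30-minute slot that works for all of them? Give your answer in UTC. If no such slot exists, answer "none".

10:30

Noa in UTC: 08:00-11:00, 11:30-14:30 (add 8h to convert from UTC-8).
Omar in UTC: 08:30-12:00 (add 8h to convert from UTC-8).
Yara in UTC: 09:45-13:30, 16:15-17:00 (subtract 7h to convert from UTC+7).
Diego in UTC: 08:30-11:00, 16:15-17:00 (add 8h to convert from UTC-8).
Tara in UTC: 08:00-11:45, 14:30-15:00, 15:15-15:45 (subtract 7h to convert from UTC+7).
Noa ∩ Omar: 08:30-11:00, 11:30-12:00.
Noa ∩ Omar ∩ Yara: 09:45-11:00, 11:30-12:00.
Noa ∩ Omar ∩ Yara ∩ Diego: 09:45-11:00.
Noa ∩ Omar ∩ Yara ∩ Diego ∩ Tara: 09:45-11:00.
Those are the intersection windows.
The last common window of at least 30 minutes is 09:45-11:00; a 30-minute meeting can start as late as 10:30 and still end by 11:00.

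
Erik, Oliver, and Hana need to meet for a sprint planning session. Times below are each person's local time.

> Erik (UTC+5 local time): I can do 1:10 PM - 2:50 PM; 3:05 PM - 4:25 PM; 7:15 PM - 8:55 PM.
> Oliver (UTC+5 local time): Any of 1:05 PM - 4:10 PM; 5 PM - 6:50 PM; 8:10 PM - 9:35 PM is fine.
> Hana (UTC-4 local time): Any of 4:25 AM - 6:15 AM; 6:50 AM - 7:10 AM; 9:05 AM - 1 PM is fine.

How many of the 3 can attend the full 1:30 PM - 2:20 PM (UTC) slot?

1

Erik in UTC: 08:10-09:50, 10:05-11:25, 14:15-15:55 (subtract 5h to convert from UTC+5).
Oliver in UTC: 08:05-11:10, 12:00-13:50, 15:10-16:35 (subtract 5h to convert from UTC+5).
Hana in UTC: 08:25-10:15, 10:50-11:10, 13:05-17:00 (add 4h to convert from UTC-4).
Hana can make the full 13:30-14:20 slot — that's 1.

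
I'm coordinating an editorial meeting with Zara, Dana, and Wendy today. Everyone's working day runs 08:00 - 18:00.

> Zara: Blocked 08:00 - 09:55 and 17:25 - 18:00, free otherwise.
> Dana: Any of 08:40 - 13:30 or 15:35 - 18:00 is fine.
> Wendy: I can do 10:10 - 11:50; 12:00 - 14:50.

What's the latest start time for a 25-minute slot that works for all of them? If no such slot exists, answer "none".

Zara free: 09:55-17:25 (invert busy blocks within the working day).
Dana free: 08:40-13:30, 15:35-18:00.
Wendy free: 10:10-11:50, 12:00-14:50.
Zara ∩ Dana: 09:55-13:30, 15:35-17:25.
Zara ∩ Dana ∩ Wendy: 10:10-11:50, 12:00-13:30.
The last common window of at least 25 minutes is 12:00-13:30; a 25-minute meeting can start as late as 13:05 and still end by 13:30.

13:05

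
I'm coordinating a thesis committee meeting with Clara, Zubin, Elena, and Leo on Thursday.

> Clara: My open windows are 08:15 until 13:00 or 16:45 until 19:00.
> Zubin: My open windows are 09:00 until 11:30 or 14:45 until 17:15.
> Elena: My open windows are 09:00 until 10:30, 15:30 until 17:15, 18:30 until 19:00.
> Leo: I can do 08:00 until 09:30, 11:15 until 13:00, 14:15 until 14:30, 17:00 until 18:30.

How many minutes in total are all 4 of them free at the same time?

Clara ∩ Zubin: 09:00-11:30, 16:45-17:15.
Clara ∩ Zubin ∩ Elena: 09:00-10:30, 16:45-17:15.
Clara ∩ Zubin ∩ Elena ∩ Leo: 09:00-09:30, 17:00-17:15.
Summing the common windows: 30 + 15 = 45 minutes.

45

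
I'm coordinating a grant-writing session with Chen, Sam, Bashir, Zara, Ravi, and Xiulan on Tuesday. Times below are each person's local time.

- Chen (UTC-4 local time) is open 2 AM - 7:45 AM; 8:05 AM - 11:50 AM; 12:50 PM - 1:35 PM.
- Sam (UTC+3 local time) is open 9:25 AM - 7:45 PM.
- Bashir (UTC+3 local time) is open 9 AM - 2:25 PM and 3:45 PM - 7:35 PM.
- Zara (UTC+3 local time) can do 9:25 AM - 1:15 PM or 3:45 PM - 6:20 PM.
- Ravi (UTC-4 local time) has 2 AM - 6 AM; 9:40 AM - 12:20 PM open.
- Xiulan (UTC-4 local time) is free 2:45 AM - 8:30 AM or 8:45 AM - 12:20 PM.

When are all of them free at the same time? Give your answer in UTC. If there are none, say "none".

Chen in UTC: 06:00-11:45, 12:05-15:50, 16:50-17:35 (add 4h to convert from UTC-4).
Sam in UTC: 06:25-16:45 (subtract 3h to convert from UTC+3).
Bashir in UTC: 06:00-11:25, 12:45-16:35 (subtract 3h to convert from UTC+3).
Zara in UTC: 06:25-10:15, 12:45-15:20 (subtract 3h to convert from UTC+3).
Ravi in UTC: 06:00-10:00, 13:40-16:20 (add 4h to convert from UTC-4).
Xiulan in UTC: 06:45-12:30, 12:45-16:20 (add 4h to convert from UTC-4).
Chen ∩ Sam: 06:25-11:45, 12:05-15:50.
Chen ∩ Sam ∩ Bashir: 06:25-11:25, 12:45-15:50.
Chen ∩ Sam ∩ Bashir ∩ Zara: 06:25-10:15, 12:45-15:20.
Chen ∩ Sam ∩ Bashir ∩ Zara ∩ Ravi: 06:25-10:00, 13:40-15:20.
Chen ∩ Sam ∩ Bashir ∩ Zara ∩ Ravi ∩ Xiulan: 06:45-10:00, 13:40-15:20.

06:45-10:00, 13:40-15:20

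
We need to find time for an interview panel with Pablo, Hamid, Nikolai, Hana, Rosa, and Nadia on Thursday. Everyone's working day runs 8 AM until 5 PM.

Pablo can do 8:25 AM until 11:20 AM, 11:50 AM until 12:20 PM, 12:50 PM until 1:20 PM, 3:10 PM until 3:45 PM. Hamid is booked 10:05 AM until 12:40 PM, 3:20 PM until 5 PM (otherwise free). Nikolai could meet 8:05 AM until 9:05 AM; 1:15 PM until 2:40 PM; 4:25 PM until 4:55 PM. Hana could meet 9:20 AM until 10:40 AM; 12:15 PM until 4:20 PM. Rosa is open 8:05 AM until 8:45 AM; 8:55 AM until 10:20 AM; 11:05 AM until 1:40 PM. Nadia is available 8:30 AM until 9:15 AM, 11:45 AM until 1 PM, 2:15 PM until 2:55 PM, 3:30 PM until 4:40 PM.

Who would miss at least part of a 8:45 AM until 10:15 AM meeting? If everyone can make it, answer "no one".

Pablo free: 08:25-11:20, 11:50-12:20, 12:50-13:20, 15:10-15:45.
Hamid free: 08:00-10:05, 12:40-15:20 (invert busy blocks within the working day).
Nikolai free: 08:05-09:05, 13:15-14:40, 16:25-16:55.
Hana free: 09:20-10:40, 12:15-16:20.
Rosa free: 08:05-08:45, 08:55-10:20, 11:05-13:40.
Nadia free: 08:30-09:15, 11:45-13:00, 14:15-14:55, 15:30-16:40.
Pablo: free for 08:45-10:15. Hamid: not fully free for 08:45-10:15. Nikolai: not fully free for 08:45-10:15. Hana: not fully free for 08:45-10:15. Rosa: not fully free for 08:45-10:15. Nadia: not fully free for 08:45-10:15.

Hamid, Hana, Nadia, Nikolai, Rosa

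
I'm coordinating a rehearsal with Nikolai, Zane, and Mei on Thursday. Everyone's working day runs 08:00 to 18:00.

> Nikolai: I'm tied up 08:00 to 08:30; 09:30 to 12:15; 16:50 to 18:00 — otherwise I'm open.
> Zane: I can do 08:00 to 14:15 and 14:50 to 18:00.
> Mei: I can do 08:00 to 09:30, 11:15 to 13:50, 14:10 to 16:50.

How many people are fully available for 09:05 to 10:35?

1

Nikolai free: 08:30-09:30, 12:15-16:50 (invert busy blocks within the working day).
Zane free: 08:00-14:15, 14:50-18:00.
Mei free: 08:00-09:30, 11:15-13:50, 14:10-16:50.
Zane can make the full 09:05-10:35 slot — that's 1.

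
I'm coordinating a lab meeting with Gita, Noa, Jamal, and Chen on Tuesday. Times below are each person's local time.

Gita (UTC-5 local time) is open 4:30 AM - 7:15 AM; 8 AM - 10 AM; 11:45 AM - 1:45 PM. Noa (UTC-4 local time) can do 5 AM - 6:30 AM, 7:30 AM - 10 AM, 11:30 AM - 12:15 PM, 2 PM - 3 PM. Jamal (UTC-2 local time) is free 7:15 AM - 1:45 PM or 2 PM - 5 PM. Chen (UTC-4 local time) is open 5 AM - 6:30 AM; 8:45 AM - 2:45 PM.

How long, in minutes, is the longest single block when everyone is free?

60

Gita in UTC: 09:30-12:15, 13:00-15:00, 16:45-18:45 (add 5h to convert from UTC-5).
Noa in UTC: 09:00-10:30, 11:30-14:00, 15:30-16:15, 18:00-19:00 (add 4h to convert from UTC-4).
Jamal in UTC: 09:15-15:45, 16:00-19:00 (add 2h to convert from UTC-2).
Chen in UTC: 09:00-10:30, 12:45-18:45 (add 4h to convert from UTC-4).
Gita ∩ Noa: 09:30-10:30, 11:30-12:15, 13:00-14:00, 18:00-18:45.
Gita ∩ Noa ∩ Jamal: 09:30-10:30, 11:30-12:15, 13:00-14:00, 18:00-18:45.
Gita ∩ Noa ∩ Jamal ∩ Chen: 09:30-10:30, 13:00-14:00, 18:00-18:45.
The longest is 09:30-10:30 at 60 minutes.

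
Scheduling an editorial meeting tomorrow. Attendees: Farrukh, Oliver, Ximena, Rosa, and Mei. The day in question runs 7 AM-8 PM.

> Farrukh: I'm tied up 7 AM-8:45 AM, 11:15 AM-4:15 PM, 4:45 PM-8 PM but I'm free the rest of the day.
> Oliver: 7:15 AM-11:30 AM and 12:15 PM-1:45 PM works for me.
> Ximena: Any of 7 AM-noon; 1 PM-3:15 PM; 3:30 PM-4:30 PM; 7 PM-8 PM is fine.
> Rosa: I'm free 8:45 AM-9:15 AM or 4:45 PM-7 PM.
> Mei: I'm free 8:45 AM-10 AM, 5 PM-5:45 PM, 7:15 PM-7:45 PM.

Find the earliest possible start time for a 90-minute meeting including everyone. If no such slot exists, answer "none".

Farrukh free: 08:45-11:15, 16:15-16:45 (invert busy blocks within the working day).
Oliver free: 07:15-11:30, 12:15-13:45.
Ximena free: 07:00-12:00, 13:00-15:15, 15:30-16:30, 19:00-20:00.
Rosa free: 08:45-09:15, 16:45-19:00.
Mei free: 08:45-10:00, 17:00-17:45, 19:15-19:45.
Farrukh ∩ Oliver: 08:45-11:15.
Farrukh ∩ Oliver ∩ Ximena: 08:45-11:15.
Farrukh ∩ Oliver ∩ Ximena ∩ Rosa: 08:45-09:15.
Farrukh ∩ Oliver ∩ Ximena ∩ Rosa ∩ Mei: 08:45-09:15.
No common window is at least 90 minutes long.

none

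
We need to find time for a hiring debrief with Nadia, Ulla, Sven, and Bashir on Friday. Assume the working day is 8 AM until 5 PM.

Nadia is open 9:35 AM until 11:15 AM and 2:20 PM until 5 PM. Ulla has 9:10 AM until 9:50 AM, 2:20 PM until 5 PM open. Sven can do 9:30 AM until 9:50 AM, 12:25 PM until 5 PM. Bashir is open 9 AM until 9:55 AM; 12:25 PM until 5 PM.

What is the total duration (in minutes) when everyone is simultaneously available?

175

Nadia ∩ Ulla: 09:35-09:50, 14:20-17:00.
Nadia ∩ Ulla ∩ Sven: 09:35-09:50, 14:20-17:00.
Nadia ∩ Ulla ∩ Sven ∩ Bashir: 09:35-09:50, 14:20-17:00.
Summing the common windows: 15 + 160 = 175 minutes.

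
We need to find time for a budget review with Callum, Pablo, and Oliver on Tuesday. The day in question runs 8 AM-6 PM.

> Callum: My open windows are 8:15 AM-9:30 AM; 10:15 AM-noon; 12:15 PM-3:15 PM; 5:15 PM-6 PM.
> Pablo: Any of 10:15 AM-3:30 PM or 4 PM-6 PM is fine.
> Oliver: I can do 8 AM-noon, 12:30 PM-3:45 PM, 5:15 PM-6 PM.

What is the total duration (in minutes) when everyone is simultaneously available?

315

Callum ∩ Pablo: 10:15-12:00, 12:15-15:15, 17:15-18:00.
Callum ∩ Pablo ∩ Oliver: 10:15-12:00, 12:30-15:15, 17:15-18:00.
Those are the intersection windows.
Summing the common windows: 105 + 165 + 45 = 315 minutes.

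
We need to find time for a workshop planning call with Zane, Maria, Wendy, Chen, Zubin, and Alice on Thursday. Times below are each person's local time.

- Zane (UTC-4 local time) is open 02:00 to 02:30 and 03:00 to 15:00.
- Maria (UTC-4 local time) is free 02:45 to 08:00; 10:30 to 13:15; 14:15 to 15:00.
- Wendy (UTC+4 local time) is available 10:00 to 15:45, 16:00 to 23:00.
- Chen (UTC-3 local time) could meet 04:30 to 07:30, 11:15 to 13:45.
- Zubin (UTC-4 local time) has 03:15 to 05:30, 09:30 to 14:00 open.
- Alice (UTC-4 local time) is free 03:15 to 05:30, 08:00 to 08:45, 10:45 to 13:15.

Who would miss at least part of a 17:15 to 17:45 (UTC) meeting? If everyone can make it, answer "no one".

Alice, Chen, Maria

Zane in UTC: 06:00-06:30, 07:00-19:00 (add 4h to convert from UTC-4).
Maria in UTC: 06:45-12:00, 14:30-17:15, 18:15-19:00 (add 4h to convert from UTC-4).
Wendy in UTC: 06:00-11:45, 12:00-19:00 (subtract 4h to convert from UTC+4).
Chen in UTC: 07:30-10:30, 14:15-16:45 (add 3h to convert from UTC-3).
Zubin in UTC: 07:15-09:30, 13:30-18:00 (add 4h to convert from UTC-4).
Alice in UTC: 07:15-09:30, 12:00-12:45, 14:45-17:15 (add 4h to convert from UTC-4).
Zane: free for 17:15-17:45. Maria: not fully free for 17:15-17:45. Wendy: free for 17:15-17:45. Chen: not fully free for 17:15-17:45. Zubin: free for 17:15-17:45. Alice: not fully free for 17:15-17:45.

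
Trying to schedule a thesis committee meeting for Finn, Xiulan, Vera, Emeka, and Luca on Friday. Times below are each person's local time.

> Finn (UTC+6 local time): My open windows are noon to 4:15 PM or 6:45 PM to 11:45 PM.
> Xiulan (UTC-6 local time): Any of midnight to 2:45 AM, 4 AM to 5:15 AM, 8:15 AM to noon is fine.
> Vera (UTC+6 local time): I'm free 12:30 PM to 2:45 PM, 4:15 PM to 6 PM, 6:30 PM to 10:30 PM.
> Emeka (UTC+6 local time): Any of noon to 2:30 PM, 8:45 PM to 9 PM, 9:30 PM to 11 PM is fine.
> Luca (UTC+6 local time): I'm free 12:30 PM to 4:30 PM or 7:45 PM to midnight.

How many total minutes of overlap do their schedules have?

195

Finn in UTC: 06:00-10:15, 12:45-17:45 (subtract 6h to convert from UTC+6).
Xiulan in UTC: 06:00-08:45, 10:00-11:15, 14:15-18:00 (add 6h to convert from UTC-6).
Vera in UTC: 06:30-08:45, 10:15-12:00, 12:30-16:30 (subtract 6h to convert from UTC+6).
Emeka in UTC: 06:00-08:30, 14:45-15:00, 15:30-17:00 (subtract 6h to convert from UTC+6).
Luca in UTC: 06:30-10:30, 13:45-18:00 (subtract 6h to convert from UTC+6).
Finn ∩ Xiulan: 06:00-08:45, 10:00-10:15, 14:15-17:45.
Finn ∩ Xiulan ∩ Vera: 06:30-08:45, 14:15-16:30.
Finn ∩ Xiulan ∩ Vera ∩ Emeka: 06:30-08:30, 14:45-15:00, 15:30-16:30.
Finn ∩ Xiulan ∩ Vera ∩ Emeka ∩ Luca: 06:30-08:30, 14:45-15:00, 15:30-16:30.
Those are the intersection windows.
Summing the common windows: 120 + 15 + 60 = 195 minutes.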